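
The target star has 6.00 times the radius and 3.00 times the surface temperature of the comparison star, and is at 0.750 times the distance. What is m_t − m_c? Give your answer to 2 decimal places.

L_t/L_c = (6.00)²(3.00)⁴ = 2916.
F_t/F_c = (L_t/L_c)/(d_t/d_c)² = 2916/0.5625 = 5184.
m_t − m_c = −2.5 log₁₀(5184) = -9.29.

-9.29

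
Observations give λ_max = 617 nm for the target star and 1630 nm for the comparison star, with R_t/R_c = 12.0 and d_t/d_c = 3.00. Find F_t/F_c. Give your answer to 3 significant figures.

Wien's law: T_t/T_c = λ_c/λ_t = 1630/617 = 2.642.
L_t/L_c = (R_t/R_c)²(T_t/T_c)⁴ = (12.0)²(2.642)⁴ = 7014.
F_t/F_c = (L_t/L_c)/(d_t/d_c)² = 7014/(3.00)² = 779.3.

779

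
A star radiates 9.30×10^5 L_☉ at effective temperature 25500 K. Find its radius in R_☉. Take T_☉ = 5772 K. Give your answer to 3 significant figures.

R/R_☉ = √(L/L_☉) / (T/T_☉)² = √(9.30×10^5) / (4.418)²
       = 964.4 / 19.52 = 49.41.

49.4 R_☉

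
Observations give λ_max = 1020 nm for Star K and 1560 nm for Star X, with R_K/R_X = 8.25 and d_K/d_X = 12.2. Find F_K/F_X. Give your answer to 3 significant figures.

Wien's law: T_K/T_X = λ_X/λ_K = 1560/1020 = 1.529.
L_K/L_X = (R_K/R_X)²(T_K/T_X)⁴ = (8.25)²(1.529)⁴ = 372.4.
F_K/F_X = (L_K/L_X)/(d_K/d_X)² = 372.4/(12.2)² = 2.502.

2.50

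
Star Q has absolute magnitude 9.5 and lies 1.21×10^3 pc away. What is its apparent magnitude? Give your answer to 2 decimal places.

m = M + 5 log₁₀(d/10 pc) = 9.5 + 5 log₁₀(1.21×10^3/10)
  = 9.5 + 5 × 2.083 = 9.5 + 10.41 = 19.91.

19.91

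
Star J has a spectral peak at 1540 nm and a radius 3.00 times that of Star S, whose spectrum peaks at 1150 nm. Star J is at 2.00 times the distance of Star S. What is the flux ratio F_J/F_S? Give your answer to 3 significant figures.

Wien's law: T_J/T_S = λ_S/λ_J = 1150/1540 = 0.7468.
L_J/L_S = (R_J/R_S)²(T_J/T_S)⁴ = (3.00)²(0.7468)⁴ = 2.799.
F_J/F_S = (L_J/L_S)/(d_J/d_S)² = 2.799/(2.00)² = 0.6997.

0.700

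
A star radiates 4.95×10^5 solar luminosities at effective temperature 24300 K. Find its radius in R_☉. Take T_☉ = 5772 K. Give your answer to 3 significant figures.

R/R_☉ = √(L/L_☉) / (T/T_☉)² = √(4.95×10^5) / (4.210)²
       = 703.6 / 17.72 = 39.70.

39.7 R_☉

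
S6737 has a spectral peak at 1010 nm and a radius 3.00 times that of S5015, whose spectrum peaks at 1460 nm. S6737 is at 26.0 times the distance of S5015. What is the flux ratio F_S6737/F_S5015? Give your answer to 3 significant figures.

Wien's law: T_S6737/T_S5015 = λ_S5015/λ_S6737 = 1460/1010 = 1.446.
L_S6737/L_S5015 = (R_S6737/R_S5015)²(T_S6737/T_S5015)⁴ = (3.00)²(1.446)⁴ = 39.30.
F_S6737/F_S5015 = (L_S6737/L_S5015)/(d_S6737/d_S5015)² = 39.30/(26.0)² = 0.05813.

0.0581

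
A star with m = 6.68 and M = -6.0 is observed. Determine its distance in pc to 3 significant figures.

3.44×10^3 pc

m − M = 5 log₁₀(d/10 pc)
6.68 − (-6.0) = 12.68 = 5 log₁₀(d/10)
d = 10 × 10^(12.68/5) = 10 × 10^2.536 = 3436 pc.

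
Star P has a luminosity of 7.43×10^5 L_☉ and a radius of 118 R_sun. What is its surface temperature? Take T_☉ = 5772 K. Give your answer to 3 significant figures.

T/T_☉ = (L/L_☉)^(1/4) / (R/R_☉)^(1/2)
T = 5772 × (7.43×10^5)^(1/4) / √(118) = 5772 × 29.36 / 10.86 = 1.560×10^4 K.

1.56×10^4 K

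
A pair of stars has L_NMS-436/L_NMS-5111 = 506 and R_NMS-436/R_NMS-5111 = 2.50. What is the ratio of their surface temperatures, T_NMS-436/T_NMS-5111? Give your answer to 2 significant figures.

3.0

L ∝ R²T⁴ gives T ∝ (L/R²)^(1/4), so
T_NMS-436/T_NMS-5111 = (506 / 2.50²)^(1/4) = (80.96)^(1/4) = 3.000.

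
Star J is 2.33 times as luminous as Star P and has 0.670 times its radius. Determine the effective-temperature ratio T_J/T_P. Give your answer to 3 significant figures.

L ∝ R²T⁴ gives T ∝ (L/R²)^(1/4), so
T_J/T_P = (2.33 / 0.670²)^(1/4) = (5.190)^(1/4) = 1.509.

1.51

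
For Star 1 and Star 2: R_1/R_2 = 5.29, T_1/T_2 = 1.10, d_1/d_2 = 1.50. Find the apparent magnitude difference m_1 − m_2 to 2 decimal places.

-3.15

L_1/L_2 = (5.29)²(1.10)⁴ = 40.97.
F_1/F_2 = (L_1/L_2)/(d_1/d_2)² = 40.97/2.250 = 18.21.
m_1 − m_2 = −2.5 log₁₀(18.21) = -3.15.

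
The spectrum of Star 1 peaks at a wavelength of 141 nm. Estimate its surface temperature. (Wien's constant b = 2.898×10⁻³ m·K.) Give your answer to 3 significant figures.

2.06×10^4 K

T = b/λ_max = 2.898×10⁻³ / (141×10⁻⁹) = 2.055×10^4 K.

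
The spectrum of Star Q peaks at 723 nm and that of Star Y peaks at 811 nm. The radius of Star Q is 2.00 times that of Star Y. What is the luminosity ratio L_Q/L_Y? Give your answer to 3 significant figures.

6.33

Wien's law gives T ∝ 1/λ_max, so T_Q/T_Y = λ_Y/λ_Q = 811/723 = 1.122.
Then L ∝ R²T⁴ gives L_Q/L_Y = (2.00)² × (1.122)⁴ = 4.000 × 1.583 = 6.333.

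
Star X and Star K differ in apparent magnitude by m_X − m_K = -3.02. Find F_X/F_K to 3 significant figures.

16.1

F_X/F_K = 10^(−(m_X − m_K)/2.5) = 10^(3.02/2.5) = 10^1.208 = 16.14.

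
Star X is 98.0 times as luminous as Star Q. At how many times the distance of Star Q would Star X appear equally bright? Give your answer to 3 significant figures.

9.90

Equal flux requires L_X/d_X² = L_Q/d_Q², so d_X/d_Q = √(L_X/L_Q)
= √(98.0) = 9.899.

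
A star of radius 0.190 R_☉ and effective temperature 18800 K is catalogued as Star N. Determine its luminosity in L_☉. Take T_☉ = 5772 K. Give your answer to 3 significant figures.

L/L_☉ = (R/R_☉)² (T/T_☉)⁴ = (0.190)² × (18800/5772)⁴
       = 0.03610 × (3.257)⁴ = 0.03610 × 112.5 = 4.063.

4.06 L_☉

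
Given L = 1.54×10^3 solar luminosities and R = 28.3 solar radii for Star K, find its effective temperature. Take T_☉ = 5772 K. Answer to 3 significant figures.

6.80×10^3 K

T/T_☉ = (L/L_☉)^(1/4) / (R/R_☉)^(1/2)
T = 5772 × (1.54×10^3)^(1/4) / √(28.3) = 5772 × 6.264 / 5.320 = 6797 K.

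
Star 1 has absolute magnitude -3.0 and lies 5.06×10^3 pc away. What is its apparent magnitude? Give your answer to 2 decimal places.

m = M + 5 log₁₀(d/10 pc) = -3.0 + 5 log₁₀(5.06×10^3/10)
  = -3.0 + 5 × 2.704 = -3.0 + 13.52 = 10.52.

10.52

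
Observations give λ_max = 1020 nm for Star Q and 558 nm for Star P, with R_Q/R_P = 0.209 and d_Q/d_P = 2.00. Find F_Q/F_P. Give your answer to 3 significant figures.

9.78×10^-4

Wien's law: T_Q/T_P = λ_P/λ_Q = 558/1020 = 0.5471.
L_Q/L_P = (R_Q/R_P)²(T_Q/T_P)⁴ = (0.209)²(0.5471)⁴ = 0.003912.
F_Q/F_P = (L_Q/L_P)/(d_Q/d_P)² = 0.003912/(2.00)² = 9.781×10^-4.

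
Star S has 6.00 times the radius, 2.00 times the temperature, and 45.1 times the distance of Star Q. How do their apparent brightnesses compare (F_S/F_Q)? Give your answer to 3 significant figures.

L_S/L_Q = (R_S/R_Q)²(T_S/T_Q)⁴ = (6.00)² × (2.00)⁴ = 576.0.
F_S/F_Q = (L_S/L_Q)/(d_S/d_Q)² = 576.0 / (45.1)² = 0.2832.

0.283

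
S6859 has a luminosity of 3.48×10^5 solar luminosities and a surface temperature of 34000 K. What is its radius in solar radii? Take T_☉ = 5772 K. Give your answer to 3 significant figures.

R/R_☉ = √(L/L_☉) / (T/T_☉)² = √(3.48×10^5) / (5.891)²
       = 589.9 / 34.70 = 17.00.

17.0 solar radii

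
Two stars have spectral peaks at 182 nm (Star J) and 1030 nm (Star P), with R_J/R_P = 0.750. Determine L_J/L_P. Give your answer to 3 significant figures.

577

Wien's law gives T ∝ 1/λ_max, so T_J/T_P = λ_P/λ_J = 1030/182 = 5.659.
Then L ∝ R²T⁴ gives L_J/L_P = (0.750)² × (5.659)⁴ = 0.5625 × 1026 = 577.0.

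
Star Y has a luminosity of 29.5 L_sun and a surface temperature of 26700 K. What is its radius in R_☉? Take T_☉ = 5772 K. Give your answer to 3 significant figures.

0.254 R_☉

R/R_☉ = √(L/L_☉) / (T/T_☉)² = √(29.5) / (4.626)²
       = 5.431 / 21.40 = 0.2538.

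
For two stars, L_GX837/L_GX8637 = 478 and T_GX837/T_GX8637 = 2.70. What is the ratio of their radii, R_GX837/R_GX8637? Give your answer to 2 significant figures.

3.0

L ∝ R²T⁴ gives R ∝ √L / T², so
R_GX837/R_GX8637 = √(478) / (2.70)² = 21.86 / 7.290 = 2.999.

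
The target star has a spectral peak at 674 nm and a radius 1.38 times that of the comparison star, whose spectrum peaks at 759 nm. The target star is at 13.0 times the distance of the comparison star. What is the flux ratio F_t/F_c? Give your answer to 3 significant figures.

0.0181

Wien's law: T_t/T_c = λ_c/λ_t = 759/674 = 1.126.
L_t/L_c = (R_t/R_c)²(T_t/T_c)⁴ = (1.38)²(1.126)⁴ = 3.063.
F_t/F_c = (L_t/L_c)/(d_t/d_c)² = 3.063/(13.0)² = 0.01812.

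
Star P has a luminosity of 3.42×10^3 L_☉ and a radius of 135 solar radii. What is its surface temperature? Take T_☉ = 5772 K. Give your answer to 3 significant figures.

T/T_☉ = (L/L_☉)^(1/4) / (R/R_☉)^(1/2)
T = 5772 × (3.42×10^3)^(1/4) / √(135) = 5772 × 7.647 / 11.62 = 3799 K.

3.80×10^3 K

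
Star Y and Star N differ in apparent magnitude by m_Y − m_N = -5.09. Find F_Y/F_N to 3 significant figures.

F_Y/F_N = 10^(−(m_Y − m_N)/2.5) = 10^(5.09/2.5) = 10^2.036 = 108.6.

109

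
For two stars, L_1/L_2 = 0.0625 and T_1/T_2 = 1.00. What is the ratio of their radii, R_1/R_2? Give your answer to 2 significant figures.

L ∝ R²T⁴ gives R ∝ √L / T², so
R_1/R_2 = √(0.0625) / (1.00)² = 0.2500 / 1.000 = 0.2500.

0.25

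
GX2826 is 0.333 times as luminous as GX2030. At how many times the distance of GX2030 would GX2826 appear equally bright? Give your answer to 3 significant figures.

0.577

Equal flux requires L_GX2826/d_GX2826² = L_GX2030/d_GX2030², so d_GX2826/d_GX2030 = √(L_GX2826/L_GX2030)
= √(0.333) = 0.5771.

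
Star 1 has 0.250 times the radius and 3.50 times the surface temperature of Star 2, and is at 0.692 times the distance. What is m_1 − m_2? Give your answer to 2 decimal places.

-3.23

L_1/L_2 = (0.250)²(3.50)⁴ = 9.379.
F_1/F_2 = (L_1/L_2)/(d_1/d_2)² = 9.379/0.4789 = 19.59.
m_1 − m_2 = −2.5 log₁₀(19.59) = -3.23.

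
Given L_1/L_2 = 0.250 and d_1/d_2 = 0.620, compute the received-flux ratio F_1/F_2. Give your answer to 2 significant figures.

F = L/(4πd²), so F_1/F_2 = (L_1/L_2) / (d_1/d_2)²
= 0.250 / (0.620)² = 0.250 / 0.3844 = 0.6504.

0.65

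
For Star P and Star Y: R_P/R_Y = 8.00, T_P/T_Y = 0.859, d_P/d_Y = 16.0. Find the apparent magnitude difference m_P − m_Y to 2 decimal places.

L_P/L_Y = (8.00)²(0.859)⁴ = 34.85.
F_P/F_Y = (L_P/L_Y)/(d_P/d_Y)² = 34.85/256.0 = 0.1361.
m_P − m_Y = −2.5 log₁₀(0.1361) = 2.17.

2.17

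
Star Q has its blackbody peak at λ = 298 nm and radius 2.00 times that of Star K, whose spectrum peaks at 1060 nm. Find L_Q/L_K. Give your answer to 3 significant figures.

640

Wien's law gives T ∝ 1/λ_max, so T_Q/T_K = λ_K/λ_Q = 1060/298 = 3.557.
Then L ∝ R²T⁴ gives L_Q/L_K = (2.00)² × (3.557)⁴ = 4.000 × 160.1 = 640.4.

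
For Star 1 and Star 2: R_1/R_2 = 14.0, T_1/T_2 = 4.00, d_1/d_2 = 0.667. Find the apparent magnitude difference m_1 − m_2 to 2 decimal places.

L_1/L_2 = (14.0)²(4.00)⁴ = 5.018×10^4.
F_1/F_2 = (L_1/L_2)/(d_1/d_2)² = 5.018×10^4/0.4449 = 1.128×10^5.
m_1 − m_2 = −2.5 log₁₀(1.128×10^5) = -12.63.

-12.63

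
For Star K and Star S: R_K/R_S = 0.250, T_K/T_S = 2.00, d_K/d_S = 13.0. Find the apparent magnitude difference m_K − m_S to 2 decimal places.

5.57

L_K/L_S = (0.250)²(2.00)⁴ = 1.000.
F_K/F_S = (L_K/L_S)/(d_K/d_S)² = 1.000/169.0 = 0.005917.
m_K − m_S = −2.5 log₁₀(0.005917) = 5.57.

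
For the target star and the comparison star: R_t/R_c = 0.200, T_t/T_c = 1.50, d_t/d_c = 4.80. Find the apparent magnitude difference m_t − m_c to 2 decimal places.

5.14

L_t/L_c = (0.200)²(1.50)⁴ = 0.2025.
F_t/F_c = (L_t/L_c)/(d_t/d_c)² = 0.2025/23.04 = 0.008789.
m_t − m_c = −2.5 log₁₀(0.008789) = 5.14.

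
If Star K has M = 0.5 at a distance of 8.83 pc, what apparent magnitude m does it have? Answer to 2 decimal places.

m = M + 5 log₁₀(d/10 pc) = 0.5 + 5 log₁₀(8.83/10)
  = 0.5 + 5 × -0.054 = 0.5 + -0.27 = 0.23.

0.23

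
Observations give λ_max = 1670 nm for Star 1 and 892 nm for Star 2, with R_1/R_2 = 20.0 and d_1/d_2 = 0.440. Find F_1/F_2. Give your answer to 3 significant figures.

168

Wien's law: T_1/T_2 = λ_2/λ_1 = 892/1670 = 0.5341.
L_1/L_2 = (R_1/R_2)²(T_1/T_2)⁴ = (20.0)²(0.5341)⁴ = 32.56.
F_1/F_2 = (L_1/L_2)/(d_1/d_2)² = 32.56/(0.440)² = 168.2.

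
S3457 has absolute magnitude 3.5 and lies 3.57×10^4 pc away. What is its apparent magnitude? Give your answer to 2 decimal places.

21.26

m = M + 5 log₁₀(d/10 pc) = 3.5 + 5 log₁₀(3.57×10^4/10)
  = 3.5 + 5 × 3.553 = 3.5 + 17.76 = 21.26.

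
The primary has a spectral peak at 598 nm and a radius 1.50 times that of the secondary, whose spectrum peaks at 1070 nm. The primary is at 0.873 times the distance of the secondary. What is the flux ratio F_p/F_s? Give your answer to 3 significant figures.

Wien's law: T_p/T_s = λ_s/λ_p = 1070/598 = 1.789.
L_p/L_s = (R_p/R_s)²(T_p/T_s)⁴ = (1.50)²(1.789)⁴ = 23.06.
F_p/F_s = (L_p/L_s)/(d_p/d_s)² = 23.06/(0.873)² = 30.26.

30.3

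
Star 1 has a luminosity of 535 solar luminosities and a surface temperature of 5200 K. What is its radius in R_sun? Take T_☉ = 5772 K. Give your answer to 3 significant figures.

R/R_☉ = √(L/L_☉) / (T/T_☉)² = √(535) / (0.9009)²
       = 23.13 / 0.8116 = 28.50.

28.5 R_sun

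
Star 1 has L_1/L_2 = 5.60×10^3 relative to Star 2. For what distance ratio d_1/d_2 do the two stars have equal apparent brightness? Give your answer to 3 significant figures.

74.8

Equal flux requires L_1/d_1² = L_2/d_2², so d_1/d_2 = √(L_1/L_2)
= √(5.60×10^3) = 74.83.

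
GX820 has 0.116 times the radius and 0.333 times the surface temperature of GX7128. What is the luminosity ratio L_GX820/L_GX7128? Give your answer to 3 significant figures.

From the Stefan–Boltzmann law, L ∝ R²T⁴, so
L_GX820/L_GX7128 = (R_GX820/R_GX7128)² (T_GX820/T_GX7128)⁴ = (0.116)² × (0.333)⁴ = 0.01346 × 0.01230 = 1.655×10^-4.

1.65×10^-4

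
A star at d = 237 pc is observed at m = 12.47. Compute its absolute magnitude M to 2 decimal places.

M = m − 5 log₁₀(d/10 pc) = 12.47 − 5 log₁₀(237/10)
  = 12.47 − 5 × 1.375 = 12.47 − 6.87 = 5.60.

5.60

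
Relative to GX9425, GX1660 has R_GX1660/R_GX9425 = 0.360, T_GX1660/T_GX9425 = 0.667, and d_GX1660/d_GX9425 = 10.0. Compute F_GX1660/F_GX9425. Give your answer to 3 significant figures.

2.57×10^-4

L_GX1660/L_GX9425 = (R_GX1660/R_GX9425)²(T_GX1660/T_GX9425)⁴ = (0.360)² × (0.667)⁴ = 0.02565.
F_GX1660/F_GX9425 = (L_GX1660/L_GX9425)/(d_GX1660/d_GX9425)² = 0.02565 / (10.0)² = 2.565×10^-4.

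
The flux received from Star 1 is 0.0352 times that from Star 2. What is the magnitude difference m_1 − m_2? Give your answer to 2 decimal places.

m_1 − m_2 = −2.5 log₁₀(F_1/F_2) = −2.5 log₁₀(0.0352) = −2.5 × (-1.453) = 3.634.

3.63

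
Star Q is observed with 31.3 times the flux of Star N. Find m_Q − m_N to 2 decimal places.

m_Q − m_N = −2.5 log₁₀(F_Q/F_N) = −2.5 log₁₀(31.3) = −2.5 × (1.496) = -3.739.

-3.74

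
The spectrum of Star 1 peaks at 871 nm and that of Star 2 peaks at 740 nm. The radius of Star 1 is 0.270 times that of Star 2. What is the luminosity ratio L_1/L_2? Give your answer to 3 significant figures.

0.0380

Wien's law gives T ∝ 1/λ_max, so T_1/T_2 = λ_2/λ_1 = 740/871 = 0.8496.
Then L ∝ R²T⁴ gives L_1/L_2 = (0.270)² × (0.8496)⁴ = 0.07290 × 0.5210 = 0.03798.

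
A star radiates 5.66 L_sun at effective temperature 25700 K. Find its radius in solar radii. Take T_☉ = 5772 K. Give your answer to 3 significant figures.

0.120 solar radii

R/R_☉ = √(L/L_☉) / (T/T_☉)² = √(5.66) / (4.453)²
       = 2.379 / 19.83 = 0.1200.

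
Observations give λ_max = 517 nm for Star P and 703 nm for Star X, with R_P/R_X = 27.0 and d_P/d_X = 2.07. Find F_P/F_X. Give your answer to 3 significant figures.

Wien's law: T_P/T_X = λ_X/λ_P = 703/517 = 1.360.
L_P/L_X = (R_P/R_X)²(T_P/T_X)⁴ = (27.0)²(1.360)⁴ = 2492.
F_P/F_X = (L_P/L_X)/(d_P/d_X)² = 2492/(2.07)² = 581.6.

582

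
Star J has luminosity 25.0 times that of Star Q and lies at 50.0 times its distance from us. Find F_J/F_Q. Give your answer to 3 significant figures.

0.0100

F = L/(4πd²), so F_J/F_Q = (L_J/L_Q) / (d_J/d_Q)²
= 25.0 / (50.0)² = 25.0 / 2500 = 0.01000.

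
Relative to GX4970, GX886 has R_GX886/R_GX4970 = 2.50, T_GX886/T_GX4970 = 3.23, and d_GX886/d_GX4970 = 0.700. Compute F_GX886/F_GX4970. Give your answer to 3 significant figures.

L_GX886/L_GX4970 = (R_GX886/R_GX4970)²(T_GX886/T_GX4970)⁴ = (2.50)² × (3.23)⁴ = 680.3.
F_GX886/F_GX4970 = (L_GX886/L_GX4970)/(d_GX886/d_GX4970)² = 680.3 / (0.700)² = 1388.

1.39×10^3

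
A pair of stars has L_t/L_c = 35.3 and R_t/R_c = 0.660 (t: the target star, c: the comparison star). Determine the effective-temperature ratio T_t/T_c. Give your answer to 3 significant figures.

L ∝ R²T⁴ gives T ∝ (L/R²)^(1/4), so
T_t/T_c = (35.3 / 0.660²)^(1/4) = (81.04)^(1/4) = 3.000.

3.00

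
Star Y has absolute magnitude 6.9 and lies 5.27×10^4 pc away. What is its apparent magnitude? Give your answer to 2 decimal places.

m = M + 5 log₁₀(d/10 pc) = 6.9 + 5 log₁₀(5.27×10^4/10)
  = 6.9 + 5 × 3.722 = 6.9 + 18.61 = 25.51.

25.51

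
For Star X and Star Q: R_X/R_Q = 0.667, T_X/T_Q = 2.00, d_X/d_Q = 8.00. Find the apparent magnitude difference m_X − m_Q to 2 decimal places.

L_X/L_Q = (0.667)²(2.00)⁴ = 7.118.
F_X/F_Q = (L_X/L_Q)/(d_X/d_Q)² = 7.118/64.00 = 0.1112.
m_X − m_Q = −2.5 log₁₀(0.1112) = 2.38.

2.38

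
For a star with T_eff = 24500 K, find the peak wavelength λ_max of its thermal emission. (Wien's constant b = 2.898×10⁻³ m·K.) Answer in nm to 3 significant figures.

118 nm

λ_max = b/T = 2.898×10⁻³ / 24500 = 1.18×10^-7 m = 118.3 nm.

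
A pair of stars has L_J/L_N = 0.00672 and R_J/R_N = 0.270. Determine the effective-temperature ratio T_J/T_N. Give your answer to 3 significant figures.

0.551

L ∝ R²T⁴ gives T ∝ (L/R²)^(1/4), so
T_J/T_N = (0.00672 / 0.270²)^(1/4) = (0.09218)^(1/4) = 0.5510.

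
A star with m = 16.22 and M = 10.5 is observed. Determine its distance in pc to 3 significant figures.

139 pc

m − M = 5 log₁₀(d/10 pc)
16.22 − (10.5) = 5.72 = 5 log₁₀(d/10)
d = 10 × 10^(5.72/5) = 10 × 10^1.144 = 139.3 pc.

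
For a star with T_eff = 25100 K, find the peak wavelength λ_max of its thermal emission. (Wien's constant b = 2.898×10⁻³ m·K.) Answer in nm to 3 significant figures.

λ_max = b/T = 2.898×10⁻³ / 25100 = 1.15×10^-7 m = 115.5 nm.

115 nm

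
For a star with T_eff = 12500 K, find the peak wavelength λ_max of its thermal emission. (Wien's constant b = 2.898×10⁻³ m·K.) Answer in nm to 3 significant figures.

λ_max = b/T = 2.898×10⁻³ / 12500 = 2.32×10^-7 m = 231.8 nm.

232 nm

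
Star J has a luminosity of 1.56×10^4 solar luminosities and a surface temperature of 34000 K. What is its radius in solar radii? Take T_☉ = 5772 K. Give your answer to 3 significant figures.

R/R_☉ = √(L/L_☉) / (T/T_☉)² = √(1.56×10^4) / (5.891)²
       = 124.9 / 34.70 = 3.600.

3.60 solar radii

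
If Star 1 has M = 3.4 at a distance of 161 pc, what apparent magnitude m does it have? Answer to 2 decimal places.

9.43

m = M + 5 log₁₀(d/10 pc) = 3.4 + 5 log₁₀(161/10)
  = 3.4 + 5 × 1.207 = 3.4 + 6.03 = 9.43.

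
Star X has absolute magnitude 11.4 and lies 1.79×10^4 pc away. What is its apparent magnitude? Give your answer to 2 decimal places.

27.66

m = M + 5 log₁₀(d/10 pc) = 11.4 + 5 log₁₀(1.79×10^4/10)
  = 11.4 + 5 × 3.253 = 11.4 + 16.26 = 27.66.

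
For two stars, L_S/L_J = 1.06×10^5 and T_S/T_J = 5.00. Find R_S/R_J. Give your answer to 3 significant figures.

13.0

L ∝ R²T⁴ gives R ∝ √L / T², so
R_S/R_J = √(1.06×10^5) / (5.00)² = 325.6 / 25.00 = 13.02.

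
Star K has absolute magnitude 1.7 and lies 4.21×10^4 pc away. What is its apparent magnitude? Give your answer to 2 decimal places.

m = M + 5 log₁₀(d/10 pc) = 1.7 + 5 log₁₀(4.21×10^4/10)
  = 1.7 + 5 × 3.624 = 1.7 + 18.12 = 19.82.

19.82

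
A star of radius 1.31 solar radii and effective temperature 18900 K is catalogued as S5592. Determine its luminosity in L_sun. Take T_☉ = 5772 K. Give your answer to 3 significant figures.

L/L_☉ = (R/R_☉)² (T/T_☉)⁴ = (1.31)² × (18900/5772)⁴
       = 1.716 × (3.274)⁴ = 1.716 × 115.0 = 197.3.

197 L_sun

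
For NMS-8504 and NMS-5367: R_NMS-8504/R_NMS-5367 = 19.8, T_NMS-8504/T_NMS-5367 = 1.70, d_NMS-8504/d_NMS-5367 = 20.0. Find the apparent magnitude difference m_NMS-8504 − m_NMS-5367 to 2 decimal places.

-2.28

L_NMS-8504/L_NMS-5367 = (19.8)²(1.70)⁴ = 3274.
F_NMS-8504/F_NMS-5367 = (L_NMS-8504/L_NMS-5367)/(d_NMS-8504/d_NMS-5367)² = 3274/400.0 = 8.186.
m_NMS-8504 − m_NMS-5367 = −2.5 log₁₀(8.186) = -2.28.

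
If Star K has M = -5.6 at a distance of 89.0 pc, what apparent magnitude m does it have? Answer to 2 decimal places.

-0.85

m = M + 5 log₁₀(d/10 pc) = -5.6 + 5 log₁₀(89.0/10)
  = -5.6 + 5 × 0.949 = -5.6 + 4.75 = -0.85.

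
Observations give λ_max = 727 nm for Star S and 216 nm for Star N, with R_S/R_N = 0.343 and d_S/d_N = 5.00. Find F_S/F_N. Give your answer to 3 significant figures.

Wien's law: T_S/T_N = λ_N/λ_S = 216/727 = 0.2971.
L_S/L_N = (R_S/R_N)²(T_S/T_N)⁴ = (0.343)²(0.2971)⁴ = 9.168×10^-4.
F_S/F_N = (L_S/L_N)/(d_S/d_N)² = 9.168×10^-4/(5.00)² = 3.667×10^-5.

3.67×10^-5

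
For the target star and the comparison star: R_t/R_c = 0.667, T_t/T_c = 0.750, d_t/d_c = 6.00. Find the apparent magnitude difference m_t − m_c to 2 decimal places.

6.02

L_t/L_c = (0.667)²(0.750)⁴ = 0.1408.
F_t/F_c = (L_t/L_c)/(d_t/d_c)² = 0.1408/36.00 = 0.003910.
m_t − m_c = −2.5 log₁₀(0.003910) = 6.02.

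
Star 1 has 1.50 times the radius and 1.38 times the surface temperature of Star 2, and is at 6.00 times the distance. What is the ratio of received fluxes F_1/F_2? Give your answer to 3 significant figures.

L_1/L_2 = (R_1/R_2)²(T_1/T_2)⁴ = (1.50)² × (1.38)⁴ = 8.160.
F_1/F_2 = (L_1/L_2)/(d_1/d_2)² = 8.160 / (6.00)² = 0.2267.

0.227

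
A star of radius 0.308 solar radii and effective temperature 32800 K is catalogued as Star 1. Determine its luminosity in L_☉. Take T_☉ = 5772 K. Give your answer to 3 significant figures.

98.9 L_☉

L/L_☉ = (R/R_☉)² (T/T_☉)⁴ = (0.308)² × (32800/5772)⁴
       = 0.09486 × (5.683)⁴ = 0.09486 × 1043 = 98.92.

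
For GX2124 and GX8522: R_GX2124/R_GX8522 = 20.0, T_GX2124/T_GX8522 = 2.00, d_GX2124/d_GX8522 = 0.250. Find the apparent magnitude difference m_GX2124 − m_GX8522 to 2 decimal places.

-12.53

L_GX2124/L_GX8522 = (20.0)²(2.00)⁴ = 6400.
F_GX2124/F_GX8522 = (L_GX2124/L_GX8522)/(d_GX2124/d_GX8522)² = 6400/0.06250 = 1.024×10^5.
m_GX2124 − m_GX8522 = −2.5 log₁₀(1.024×10^5) = -12.53.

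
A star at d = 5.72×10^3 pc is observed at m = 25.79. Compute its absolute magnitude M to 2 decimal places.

12.00

M = m − 5 log₁₀(d/10 pc) = 25.79 − 5 log₁₀(5.72×10^3/10)
  = 25.79 − 5 × 2.757 = 25.79 − 13.79 = 12.00.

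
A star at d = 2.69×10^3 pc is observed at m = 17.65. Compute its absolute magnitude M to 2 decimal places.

M = m − 5 log₁₀(d/10 pc) = 17.65 − 5 log₁₀(2.69×10^3/10)
  = 17.65 − 5 × 2.430 = 17.65 − 12.15 = 5.50.

5.50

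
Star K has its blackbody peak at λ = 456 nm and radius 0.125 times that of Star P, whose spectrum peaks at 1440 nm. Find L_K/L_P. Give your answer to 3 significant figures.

Wien's law gives T ∝ 1/λ_max, so T_K/T_P = λ_P/λ_K = 1440/456 = 3.158.
Then L ∝ R²T⁴ gives L_K/L_P = (0.125)² × (3.158)⁴ = 0.01562 × 99.45 = 1.554.

1.55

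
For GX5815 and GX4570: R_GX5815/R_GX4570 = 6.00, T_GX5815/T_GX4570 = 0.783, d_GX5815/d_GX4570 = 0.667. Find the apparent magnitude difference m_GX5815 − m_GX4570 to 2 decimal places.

L_GX5815/L_GX4570 = (6.00)²(0.783)⁴ = 13.53.
F_GX5815/F_GX4570 = (L_GX5815/L_GX4570)/(d_GX5815/d_GX4570)² = 13.53/0.4449 = 30.42.
m_GX5815 − m_GX4570 = −2.5 log₁₀(30.42) = -3.71.

-3.71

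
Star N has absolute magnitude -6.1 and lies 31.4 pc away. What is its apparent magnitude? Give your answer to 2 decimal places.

-3.62

m = M + 5 log₁₀(d/10 pc) = -6.1 + 5 log₁₀(31.4/10)
  = -6.1 + 5 × 0.497 = -6.1 + 2.48 = -3.62.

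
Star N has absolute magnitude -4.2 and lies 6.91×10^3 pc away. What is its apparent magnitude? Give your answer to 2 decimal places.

m = M + 5 log₁₀(d/10 pc) = -4.2 + 5 log₁₀(6.91×10^3/10)
  = -4.2 + 5 × 2.839 = -4.2 + 14.20 = 10.00.

10.00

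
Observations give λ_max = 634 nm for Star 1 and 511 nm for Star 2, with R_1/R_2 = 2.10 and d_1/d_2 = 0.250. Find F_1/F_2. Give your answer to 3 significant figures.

29.8

Wien's law: T_1/T_2 = λ_2/λ_1 = 511/634 = 0.8060.
L_1/L_2 = (R_1/R_2)²(T_1/T_2)⁴ = (2.10)²(0.8060)⁴ = 1.861.
F_1/F_2 = (L_1/L_2)/(d_1/d_2)² = 1.861/(0.250)² = 29.78.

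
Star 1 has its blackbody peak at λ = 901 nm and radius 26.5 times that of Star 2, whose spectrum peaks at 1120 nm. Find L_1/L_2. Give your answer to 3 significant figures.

1.68×10^3

Wien's law gives T ∝ 1/λ_max, so T_1/T_2 = λ_2/λ_1 = 1120/901 = 1.243.
Then L ∝ R²T⁴ gives L_1/L_2 = (26.5)² × (1.243)⁴ = 702.2 × 2.388 = 1677.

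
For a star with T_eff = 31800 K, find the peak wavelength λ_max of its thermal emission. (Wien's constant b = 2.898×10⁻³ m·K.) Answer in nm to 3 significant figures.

91.1 nm

λ_max = b/T = 2.898×10⁻³ / 31800 = 9.11×10^-8 m = 91.13 nm.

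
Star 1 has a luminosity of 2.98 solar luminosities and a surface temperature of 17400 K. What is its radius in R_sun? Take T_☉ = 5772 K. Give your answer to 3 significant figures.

R/R_☉ = √(L/L_☉) / (T/T_☉)² = √(2.98) / (3.015)²
       = 1.726 / 9.088 = 0.1900.

0.190 R_sun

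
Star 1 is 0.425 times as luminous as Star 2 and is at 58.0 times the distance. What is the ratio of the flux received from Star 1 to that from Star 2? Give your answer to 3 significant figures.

1.26×10^-4

F = L/(4πd²), so F_1/F_2 = (L_1/L_2) / (d_1/d_2)²
= 0.425 / (58.0)² = 0.425 / 3364 = 1.263×10^-4.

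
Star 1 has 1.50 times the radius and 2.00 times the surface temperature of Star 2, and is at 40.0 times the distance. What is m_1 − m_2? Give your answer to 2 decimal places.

L_1/L_2 = (1.50)²(2.00)⁴ = 36.00.
F_1/F_2 = (L_1/L_2)/(d_1/d_2)² = 36.00/1600 = 0.02250.
m_1 − m_2 = −2.5 log₁₀(0.02250) = 4.12.

4.12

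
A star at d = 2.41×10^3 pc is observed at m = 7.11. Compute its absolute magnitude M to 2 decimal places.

M = m − 5 log₁₀(d/10 pc) = 7.11 − 5 log₁₀(2.41×10^3/10)
  = 7.11 − 5 × 2.382 = 7.11 − 11.91 = -4.80.

-4.80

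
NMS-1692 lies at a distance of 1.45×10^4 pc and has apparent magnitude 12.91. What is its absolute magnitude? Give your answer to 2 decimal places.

M = m − 5 log₁₀(d/10 pc) = 12.91 − 5 log₁₀(1.45×10^4/10)
  = 12.91 − 5 × 3.161 = 12.91 − 15.81 = -2.90.

-2.90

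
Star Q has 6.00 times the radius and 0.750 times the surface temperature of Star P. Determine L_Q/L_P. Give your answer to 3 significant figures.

11.4

From the Stefan–Boltzmann law, L ∝ R²T⁴, so
L_Q/L_P = (R_Q/R_P)² (T_Q/T_P)⁴ = (6.00)² × (0.750)⁴ = 36.00 × 0.3164 = 11.39.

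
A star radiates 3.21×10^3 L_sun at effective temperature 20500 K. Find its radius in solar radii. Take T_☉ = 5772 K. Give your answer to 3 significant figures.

R/R_☉ = √(L/L_☉) / (T/T_☉)² = √(3.21×10^3) / (3.552)²
       = 56.66 / 12.61 = 4.492.

4.49 solar radii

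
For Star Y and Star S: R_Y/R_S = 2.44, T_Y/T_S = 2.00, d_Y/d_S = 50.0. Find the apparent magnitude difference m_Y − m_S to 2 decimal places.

3.55

L_Y/L_S = (2.44)²(2.00)⁴ = 95.26.
F_Y/F_S = (L_Y/L_S)/(d_Y/d_S)² = 95.26/2500 = 0.03810.
m_Y − m_S = −2.5 log₁₀(0.03810) = 3.55.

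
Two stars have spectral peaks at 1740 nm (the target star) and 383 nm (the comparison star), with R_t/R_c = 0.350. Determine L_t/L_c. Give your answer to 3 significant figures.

Wien's law gives T ∝ 1/λ_max, so T_t/T_c = λ_c/λ_t = 383/1740 = 0.2201.
Then L ∝ R²T⁴ gives L_t/L_c = (0.350)² × (0.2201)⁴ = 0.1225 × 0.002347 = 2.876×10^-4.

2.88×10^-4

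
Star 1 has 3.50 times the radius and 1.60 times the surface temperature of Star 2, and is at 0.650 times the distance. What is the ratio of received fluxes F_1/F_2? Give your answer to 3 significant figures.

190

L_1/L_2 = (R_1/R_2)²(T_1/T_2)⁴ = (3.50)² × (1.60)⁴ = 80.28.
F_1/F_2 = (L_1/L_2)/(d_1/d_2)² = 80.28 / (0.650)² = 190.0.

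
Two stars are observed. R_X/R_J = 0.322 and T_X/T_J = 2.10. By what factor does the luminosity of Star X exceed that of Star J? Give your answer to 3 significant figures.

From the Stefan–Boltzmann law, L ∝ R²T⁴, so
L_X/L_J = (R_X/R_J)² (T_X/T_J)⁴ = (0.322)² × (2.10)⁴ = 0.1037 × 19.45 = 2.016.

2.02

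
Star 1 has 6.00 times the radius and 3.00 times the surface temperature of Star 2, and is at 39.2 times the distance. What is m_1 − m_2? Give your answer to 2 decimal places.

-0.70

L_1/L_2 = (6.00)²(3.00)⁴ = 2916.
F_1/F_2 = (L_1/L_2)/(d_1/d_2)² = 2916/1537 = 1.898.
m_1 − m_2 = −2.5 log₁₀(1.898) = -0.70.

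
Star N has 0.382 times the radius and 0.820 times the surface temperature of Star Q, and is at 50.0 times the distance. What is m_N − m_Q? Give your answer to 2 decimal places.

11.45

L_N/L_Q = (0.382)²(0.820)⁴ = 0.06598.
F_N/F_Q = (L_N/L_Q)/(d_N/d_Q)² = 0.06598/2500 = 2.639×10^-5.
m_N − m_Q = −2.5 log₁₀(2.639×10^-5) = 11.45.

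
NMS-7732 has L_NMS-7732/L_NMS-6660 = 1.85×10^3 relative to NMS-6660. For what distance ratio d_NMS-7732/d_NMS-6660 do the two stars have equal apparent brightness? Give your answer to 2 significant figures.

Equal flux requires L_NMS-7732/d_NMS-7732² = L_NMS-6660/d_NMS-6660², so d_NMS-7732/d_NMS-6660 = √(L_NMS-7732/L_NMS-6660)
= √(1.85×10^3) = 43.01.

43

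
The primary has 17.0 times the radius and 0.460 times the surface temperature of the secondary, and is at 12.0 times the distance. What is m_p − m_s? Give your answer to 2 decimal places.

2.62

L_p/L_s = (17.0)²(0.460)⁴ = 12.94.
F_p/F_s = (L_p/L_s)/(d_p/d_s)² = 12.94/144.0 = 0.08986.
m_p − m_s = −2.5 log₁₀(0.08986) = 2.62.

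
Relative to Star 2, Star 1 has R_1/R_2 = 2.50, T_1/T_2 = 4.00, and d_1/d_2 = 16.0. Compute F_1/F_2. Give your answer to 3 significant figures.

L_1/L_2 = (R_1/R_2)²(T_1/T_2)⁴ = (2.50)² × (4.00)⁴ = 1600.
F_1/F_2 = (L_1/L_2)/(d_1/d_2)² = 1600 / (16.0)² = 6.250.

6.25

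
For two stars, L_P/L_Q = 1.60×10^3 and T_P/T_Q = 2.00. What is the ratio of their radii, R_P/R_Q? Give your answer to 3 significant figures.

10.0

L ∝ R²T⁴ gives R ∝ √L / T², so
R_P/R_Q = √(1.60×10^3) / (2.00)² = 40.00 / 4.000 = 10.00.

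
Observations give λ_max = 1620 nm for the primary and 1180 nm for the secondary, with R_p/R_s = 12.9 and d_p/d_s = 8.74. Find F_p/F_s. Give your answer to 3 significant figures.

0.613

Wien's law: T_p/T_s = λ_s/λ_p = 1180/1620 = 0.7284.
L_p/L_s = (R_p/R_s)²(T_p/T_s)⁴ = (12.9)²(0.7284)⁴ = 46.84.
F_p/F_s = (L_p/L_s)/(d_p/d_s)² = 46.84/(8.74)² = 0.6132.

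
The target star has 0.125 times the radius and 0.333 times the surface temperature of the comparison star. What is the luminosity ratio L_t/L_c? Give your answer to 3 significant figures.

From the Stefan–Boltzmann law, L ∝ R²T⁴, so
L_t/L_c = (R_t/R_c)² (T_t/T_c)⁴ = (0.125)² × (0.333)⁴ = 0.01562 × 0.01230 = 1.921×10^-4.

1.92×10^-4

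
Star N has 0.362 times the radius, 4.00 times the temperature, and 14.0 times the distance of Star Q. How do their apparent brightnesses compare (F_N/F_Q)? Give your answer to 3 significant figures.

L_N/L_Q = (R_N/R_Q)²(T_N/T_Q)⁴ = (0.362)² × (4.00)⁴ = 33.55.
F_N/F_Q = (L_N/L_Q)/(d_N/d_Q)² = 33.55 / (14.0)² = 0.1712.

0.171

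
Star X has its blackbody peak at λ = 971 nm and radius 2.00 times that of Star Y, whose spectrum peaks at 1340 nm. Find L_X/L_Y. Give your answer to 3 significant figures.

14.5

Wien's law gives T ∝ 1/λ_max, so T_X/T_Y = λ_Y/λ_X = 1340/971 = 1.380.
Then L ∝ R²T⁴ gives L_X/L_Y = (2.00)² × (1.380)⁴ = 4.000 × 3.627 = 14.51.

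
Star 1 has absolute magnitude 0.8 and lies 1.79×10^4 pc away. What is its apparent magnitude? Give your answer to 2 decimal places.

m = M + 5 log₁₀(d/10 pc) = 0.8 + 5 log₁₀(1.79×10^4/10)
  = 0.8 + 5 × 3.253 = 0.8 + 16.26 = 17.06.

17.06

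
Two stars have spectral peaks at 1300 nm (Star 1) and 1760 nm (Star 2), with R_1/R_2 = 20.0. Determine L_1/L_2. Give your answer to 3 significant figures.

Wien's law gives T ∝ 1/λ_max, so T_1/T_2 = λ_2/λ_1 = 1760/1300 = 1.354.
Then L ∝ R²T⁴ gives L_1/L_2 = (20.0)² × (1.354)⁴ = 400.0 × 3.360 = 1344.

1.34×10^3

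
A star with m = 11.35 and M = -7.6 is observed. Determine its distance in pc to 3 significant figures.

m − M = 5 log₁₀(d/10 pc)
11.35 − (-7.6) = 18.95 = 5 log₁₀(d/10)
d = 10 × 10^(18.95/5) = 10 × 10^3.790 = 6.166×10^4 pc.

6.17×10^4 pc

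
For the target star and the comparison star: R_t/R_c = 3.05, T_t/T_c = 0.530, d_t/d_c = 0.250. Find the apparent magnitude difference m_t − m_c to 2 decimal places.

L_t/L_c = (3.05)²(0.530)⁴ = 0.7340.
F_t/F_c = (L_t/L_c)/(d_t/d_c)² = 0.7340/0.06250 = 11.74.
m_t − m_c = −2.5 log₁₀(11.74) = -2.67.

-2.67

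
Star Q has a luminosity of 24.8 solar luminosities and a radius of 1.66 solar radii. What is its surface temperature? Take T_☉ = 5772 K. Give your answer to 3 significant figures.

1.00×10^4 K

T/T_☉ = (L/L_☉)^(1/4) / (R/R_☉)^(1/2)
T = 5772 × (24.8)^(1/4) / √(1.66) = 5772 × 2.232 / 1.288 = 9997 K.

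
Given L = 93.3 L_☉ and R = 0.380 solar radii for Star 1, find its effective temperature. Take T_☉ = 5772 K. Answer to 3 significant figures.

T/T_☉ = (L/L_☉)^(1/4) / (R/R_☉)^(1/2)
T = 5772 × (93.3)^(1/4) / √(0.380) = 5772 × 3.108 / 0.6164 = 2.910×10^4 K.

2.91×10^4 K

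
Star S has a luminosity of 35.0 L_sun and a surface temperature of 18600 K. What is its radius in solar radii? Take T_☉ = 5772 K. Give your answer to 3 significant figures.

0.570 solar radii

R/R_☉ = √(L/L_☉) / (T/T_☉)² = √(35.0) / (3.222)²
       = 5.916 / 10.38 = 0.5697.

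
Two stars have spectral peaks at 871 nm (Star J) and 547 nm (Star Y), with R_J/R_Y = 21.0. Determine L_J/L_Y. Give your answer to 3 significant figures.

Wien's law gives T ∝ 1/λ_max, so T_J/T_Y = λ_Y/λ_J = 547/871 = 0.6280.
Then L ∝ R²T⁴ gives L_J/L_Y = (21.0)² × (0.6280)⁴ = 441.0 × 0.1556 = 68.60.

68.6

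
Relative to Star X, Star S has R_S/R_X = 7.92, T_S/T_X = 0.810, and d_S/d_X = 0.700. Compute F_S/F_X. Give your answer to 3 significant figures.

L_S/L_X = (R_S/R_X)²(T_S/T_X)⁴ = (7.92)² × (0.810)⁴ = 27.00.
F_S/F_X = (L_S/L_X)/(d_S/d_X)² = 27.00 / (0.700)² = 55.11.

55.1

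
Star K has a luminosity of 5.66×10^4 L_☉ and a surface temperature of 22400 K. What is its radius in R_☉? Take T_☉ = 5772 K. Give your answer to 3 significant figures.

15.8 R_☉

R/R_☉ = √(L/L_☉) / (T/T_☉)² = √(5.66×10^4) / (3.881)²
       = 237.9 / 15.06 = 15.80.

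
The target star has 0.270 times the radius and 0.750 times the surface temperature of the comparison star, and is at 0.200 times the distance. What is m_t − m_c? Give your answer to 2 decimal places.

L_t/L_c = (0.270)²(0.750)⁴ = 0.02307.
F_t/F_c = (L_t/L_c)/(d_t/d_c)² = 0.02307/0.04000 = 0.5767.
m_t − m_c = −2.5 log₁₀(0.5767) = 0.60.

0.60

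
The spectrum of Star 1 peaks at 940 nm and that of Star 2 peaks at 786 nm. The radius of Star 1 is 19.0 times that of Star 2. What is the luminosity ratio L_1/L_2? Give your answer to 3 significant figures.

176

Wien's law gives T ∝ 1/λ_max, so T_1/T_2 = λ_2/λ_1 = 786/940 = 0.8362.
Then L ∝ R²T⁴ gives L_1/L_2 = (19.0)² × (0.8362)⁴ = 361.0 × 0.4889 = 176.5.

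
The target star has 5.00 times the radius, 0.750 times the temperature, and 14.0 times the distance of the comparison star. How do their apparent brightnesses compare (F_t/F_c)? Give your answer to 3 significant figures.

L_t/L_c = (R_t/R_c)²(T_t/T_c)⁴ = (5.00)² × (0.750)⁴ = 7.910.
F_t/F_c = (L_t/L_c)/(d_t/d_c)² = 7.910 / (14.0)² = 0.04036.

0.0404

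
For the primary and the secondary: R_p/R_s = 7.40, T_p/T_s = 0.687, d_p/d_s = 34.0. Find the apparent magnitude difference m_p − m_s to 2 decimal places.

L_p/L_s = (7.40)²(0.687)⁴ = 12.20.
F_p/F_s = (L_p/L_s)/(d_p/d_s)² = 12.20/1156 = 0.01055.
m_p − m_s = −2.5 log₁₀(0.01055) = 4.94.

4.94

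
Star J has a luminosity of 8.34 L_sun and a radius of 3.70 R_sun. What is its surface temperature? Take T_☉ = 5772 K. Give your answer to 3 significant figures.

T/T_☉ = (L/L_☉)^(1/4) / (R/R_☉)^(1/2)
T = 5772 × (8.34)^(1/4) / √(3.70) = 5772 × 1.699 / 1.924 = 5099 K.

5.10×10^3 K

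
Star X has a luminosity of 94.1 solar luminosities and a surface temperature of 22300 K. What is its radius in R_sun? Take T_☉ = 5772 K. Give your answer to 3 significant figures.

R/R_☉ = √(L/L_☉) / (T/T_☉)² = √(94.1) / (3.863)²
       = 9.701 / 14.93 = 0.6499.

0.650 R_sun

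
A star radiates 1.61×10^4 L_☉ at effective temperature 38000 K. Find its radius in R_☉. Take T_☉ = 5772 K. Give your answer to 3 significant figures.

R/R_☉ = √(L/L_☉) / (T/T_☉)² = √(1.61×10^4) / (6.584)²
       = 126.9 / 43.34 = 2.928.

2.93 R_☉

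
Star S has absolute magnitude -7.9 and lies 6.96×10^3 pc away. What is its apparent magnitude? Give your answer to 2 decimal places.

m = M + 5 log₁₀(d/10 pc) = -7.9 + 5 log₁₀(6.96×10^3/10)
  = -7.9 + 5 × 2.843 = -7.9 + 14.21 = 6.31.

6.31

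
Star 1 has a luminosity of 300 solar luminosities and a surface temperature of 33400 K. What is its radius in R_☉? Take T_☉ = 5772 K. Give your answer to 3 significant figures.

R/R_☉ = √(L/L_☉) / (T/T_☉)² = √(300) / (5.787)²
       = 17.32 / 33.48 = 0.5173.

0.517 R_☉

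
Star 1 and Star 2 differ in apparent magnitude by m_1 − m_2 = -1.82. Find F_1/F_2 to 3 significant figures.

5.35

F_1/F_2 = 10^(−(m_1 − m_2)/2.5) = 10^(1.82/2.5) = 10^0.728 = 5.346.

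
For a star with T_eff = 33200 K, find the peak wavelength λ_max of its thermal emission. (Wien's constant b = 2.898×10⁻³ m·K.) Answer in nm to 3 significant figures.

λ_max = b/T = 2.898×10⁻³ / 33200 = 8.73×10^-8 m = 87.29 nm.

87.3 nm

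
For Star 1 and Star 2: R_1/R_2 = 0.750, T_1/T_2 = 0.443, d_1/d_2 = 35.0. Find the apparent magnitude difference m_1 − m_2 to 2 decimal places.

11.88

L_1/L_2 = (0.750)²(0.443)⁴ = 0.02166.
F_1/F_2 = (L_1/L_2)/(d_1/d_2)² = 0.02166/1225 = 1.768×10^-5.
m_1 − m_2 = −2.5 log₁₀(1.768×10^-5) = 11.88.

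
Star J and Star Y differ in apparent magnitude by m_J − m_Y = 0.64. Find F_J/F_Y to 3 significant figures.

F_J/F_Y = 10^(−(m_J − m_Y)/2.5) = 10^(-0.64/2.5) = 10^-0.256 = 0.5546.

0.555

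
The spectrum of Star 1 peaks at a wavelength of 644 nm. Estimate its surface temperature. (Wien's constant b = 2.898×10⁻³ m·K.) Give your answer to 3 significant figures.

T = b/λ_max = 2.898×10⁻³ / (644×10⁻⁹) = 4500 K.

4.50×10^3 K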